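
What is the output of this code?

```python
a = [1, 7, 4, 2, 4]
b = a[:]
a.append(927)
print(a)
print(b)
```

Key concept: slice [:] creates copy.
Step by step:
`a = [1, 7, 4, 2, 4]` → a = [1, 7, 4, 2, 4]
`b = a[:]` → b = [1, 7, 4, 2, 4]
`a.append(927)` → a = [1, 7, 4, 2, 4, 927]
`print(a)` → prints [1, 7, 4, 2, 4, 927]
`print(b)` → prints [1, 7, 4, 2, 4]

Answer:
[1, 7, 4, 2, 4, 927]
[1, 7, 4, 2, 4]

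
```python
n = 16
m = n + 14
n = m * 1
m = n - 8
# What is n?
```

Trace:
`n = 16` → n = 16
`m = n + 14` → m = 30
`n = m * 1` → n = 30
`m = n - 8` → m = 22
So n = 30

Answer: 30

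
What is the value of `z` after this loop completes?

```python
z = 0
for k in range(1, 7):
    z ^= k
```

XOR of 1 to 6
`z` takes the values: 0 → 1 → 3 → 0 → 4 → 1 → 7

Answer: 7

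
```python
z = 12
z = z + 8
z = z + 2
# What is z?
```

Trace:
`z = 12` → z = 12
`z = z + 8` → z = 20
`z = z + 2` → z = 22
So z = 22

Answer: 22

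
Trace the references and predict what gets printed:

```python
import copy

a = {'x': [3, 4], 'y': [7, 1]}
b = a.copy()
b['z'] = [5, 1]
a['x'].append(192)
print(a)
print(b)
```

Key concept: shallow copy of dict with mutable values.
Step by step:
`a = {'x': [3, 4], 'y': [7, 1]}` → a = {'x': [3, 4], 'y': [7, 1]}
`b = a.copy()` → b = {'x': [3, 4], 'y': [7, 1]}
`b['z'] = [5, 1]` → b = {'x': [3, 4], 'y': [7, 1], 'z': [5, 1]}
`a['x'].append(192)` → a = {'x': [3, 4, 192], 'y': [7, 1]}; b = {'x': [3, 4, 192], 'y': [7, 1], 'z': [5, 1]}
`print(a)` → prints {'x': [3, 4, 192], 'y': [7, 1]}
`print(b)` → prints {'x': [3, 4, 192], 'y': [7, 1], 'z': [5, 1]}

Answer:
{'x': [3, 4, 192], 'y': [7, 1]}
{'x': [3, 4, 192], 'y': [7, 1], 'z': [5, 1]}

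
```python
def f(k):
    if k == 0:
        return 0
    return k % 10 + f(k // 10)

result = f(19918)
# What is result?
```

Sum of digits of 19918: 8 + 1 + 9 + 9 + 1 = 28

Answer: 28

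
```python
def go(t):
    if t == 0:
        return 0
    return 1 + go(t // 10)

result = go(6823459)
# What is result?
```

Count of digits of 6823459: 7

Answer: 7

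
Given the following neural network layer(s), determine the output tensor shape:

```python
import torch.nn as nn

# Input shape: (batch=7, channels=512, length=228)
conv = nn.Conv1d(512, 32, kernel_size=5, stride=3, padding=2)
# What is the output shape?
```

Input: (7, 512, 228) -> Output: (7, 32, 76)

Answer: (7, 32, 76)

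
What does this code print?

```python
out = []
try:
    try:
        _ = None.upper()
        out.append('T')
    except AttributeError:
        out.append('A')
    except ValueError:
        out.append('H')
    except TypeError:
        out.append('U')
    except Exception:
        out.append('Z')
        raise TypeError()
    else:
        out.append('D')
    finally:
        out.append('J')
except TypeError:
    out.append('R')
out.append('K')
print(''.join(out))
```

Execution trace: 'A' (inner except AttributeError) → 'J' (inner finally) → 'K' (after the try/except). Output: AJK

Answer: AJK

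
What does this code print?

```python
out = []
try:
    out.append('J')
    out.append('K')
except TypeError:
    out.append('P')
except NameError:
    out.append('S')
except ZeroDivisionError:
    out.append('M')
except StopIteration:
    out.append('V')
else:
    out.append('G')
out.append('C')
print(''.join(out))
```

Execution trace: 'J' (try body) → 'K' (try body, no exception) → 'G' (else) → 'C' (after the try/except). Output: JKGC

Answer: JKGC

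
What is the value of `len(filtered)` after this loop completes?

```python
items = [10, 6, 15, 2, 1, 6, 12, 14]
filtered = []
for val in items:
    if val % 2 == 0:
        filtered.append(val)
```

Count even numbers in [10, 6, 15, 2, 1, 6, 12, 14]
`filtered` takes the values: [] → [10] → [10, 6] → [10, 6, 2] → [10, 6, 2, 6] → [10, 6, 2, 6, 12] → [10, 6, 2, 6, 12, 14]
So `len(filtered)` = 6

Answer: 6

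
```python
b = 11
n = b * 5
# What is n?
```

Trace:
`b = 11` → b = 11
`n = b * 5` → n = 55
So n = 55

Answer: 55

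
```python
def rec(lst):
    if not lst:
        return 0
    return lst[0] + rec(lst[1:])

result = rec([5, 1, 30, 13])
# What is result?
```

5 + 1 + 30 + 13 + 0 = 49

Answer: 49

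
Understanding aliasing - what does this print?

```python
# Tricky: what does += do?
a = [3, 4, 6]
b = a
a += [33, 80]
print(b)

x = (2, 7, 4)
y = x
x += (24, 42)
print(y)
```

Key concept: += behavior differs for mutable vs immutable.
Step by step:
`a = [3, 4, 6]` → a = [3, 4, 6]
`b = a` → b = [3, 4, 6] (same object as a)
`a += [33, 80]` → a = [3, 4, 6, 33, 80] (same object as b); b = [3, 4, 6, 33, 80] (same object as a)
`print(b)` → prints [3, 4, 6, 33, 80]
`x = (2, 7, 4)` → x = (2, 7, 4)
`y = x` → y = (2, 7, 4)
`x += (24, 42)` → x = (2, 7, 4, 24, 42)
`print(y)` → prints (2, 7, 4)

Answer:
[3, 4, 6, 33, 80]
(2, 7, 4)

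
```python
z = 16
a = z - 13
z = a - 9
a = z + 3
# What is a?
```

Trace:
`z = 16` → z = 16
`a = z - 13` → a = 3
`z = a - 9` → z = -6
`a = z + 3` → a = -3
So a = -3

Answer: -3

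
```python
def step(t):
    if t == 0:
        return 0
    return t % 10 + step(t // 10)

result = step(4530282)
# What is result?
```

Sum of digits of 4530282: 2 + 8 + 2 + 0 + 3 + 5 + 4 = 24

Answer: 24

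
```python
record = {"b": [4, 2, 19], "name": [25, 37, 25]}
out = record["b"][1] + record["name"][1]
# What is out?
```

Trace:
`record = {"b": [4, 2, 19], "name": [25, 37, 25]}` → record = {'b': [4, 2, 19], 'name': [25, 37, 25]}
`out = record["b"][1] + record["name"][1]` → out = 39
So out = 39

Answer: 39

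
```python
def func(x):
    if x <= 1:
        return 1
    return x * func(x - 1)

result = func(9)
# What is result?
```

func(9) = 9 * 8 * 7 * 6 * 5 * 4 * 3 * 2 * 1 = 362880

Answer: 362880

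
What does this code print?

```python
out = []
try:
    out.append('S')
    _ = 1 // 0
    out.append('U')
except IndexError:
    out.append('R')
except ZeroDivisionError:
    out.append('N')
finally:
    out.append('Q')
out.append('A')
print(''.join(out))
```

Execution trace: 'S' (try body) → 'N' (except ZeroDivisionError) → 'Q' (finally) → 'A' (after the try/except). Output: SNQA

Answer: SNQA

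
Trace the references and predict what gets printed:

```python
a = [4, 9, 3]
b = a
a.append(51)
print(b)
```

Key concept: basic list aliasing.
Step by step:
`a = [4, 9, 3]` → a = [4, 9, 3]
`b = a` → b = [4, 9, 3] (same object as a)
`a.append(51)` → a = [4, 9, 3, 51] (same object as b); b = [4, 9, 3, 51] (same object as a)
`print(b)` → prints [4, 9, 3, 51]

Answer: [4, 9, 3, 51]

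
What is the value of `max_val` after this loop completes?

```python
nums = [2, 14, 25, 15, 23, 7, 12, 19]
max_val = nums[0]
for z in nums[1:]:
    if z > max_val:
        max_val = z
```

Maximum of [2, 14, 25, 15, 23, 7, 12, 19]
`max_val` takes the values: 2 → 14 → 25

Answer: 25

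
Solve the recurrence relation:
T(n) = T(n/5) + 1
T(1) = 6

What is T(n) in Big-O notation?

Each step divides n by 5 and adds 1. After log_5(n) steps we reach T(1)=6. So T(n) = 1·log_5(n) + 6 = O(log n).

Answer: O(log n)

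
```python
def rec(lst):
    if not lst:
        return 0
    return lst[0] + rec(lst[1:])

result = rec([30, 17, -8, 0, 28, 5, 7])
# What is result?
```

30 + 17 + (-8) + 0 + 28 + 5 + 7 + 0 = 79

Answer: 79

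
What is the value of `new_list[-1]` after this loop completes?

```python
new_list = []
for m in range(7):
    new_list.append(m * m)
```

Last element of squares 0 to 6
`new_list` takes the values: [] → [0] → [0, 1] → [0, 1, 4] → [0, 1, 4, 9] → [0, 1, 4, 9, 16] → [0, 1, 4, 9, 16, 25] → [0, 1, 4, 9, 16, 25, 36]
So `new_list[-1]` = 36

Answer: 36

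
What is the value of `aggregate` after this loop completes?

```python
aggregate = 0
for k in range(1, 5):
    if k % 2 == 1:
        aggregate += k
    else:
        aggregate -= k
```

Add odd, subtract even
`aggregate` takes the values: 0 → 1 → -1 → 2 → -2

Answer: -2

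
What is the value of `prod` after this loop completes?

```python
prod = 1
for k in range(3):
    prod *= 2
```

2^3 = 8
`prod` takes the values: 1 → 2 → 4 → 8

Answer: 8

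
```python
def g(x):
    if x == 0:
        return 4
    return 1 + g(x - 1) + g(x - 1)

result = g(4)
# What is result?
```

g(x) = 1 + 2·g(x-1), g(0)=4. Closed form: (4+1)·2^4 - 1 = 79.

Answer: 79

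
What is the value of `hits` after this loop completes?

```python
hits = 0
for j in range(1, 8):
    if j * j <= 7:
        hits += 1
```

Count numbers where j² ≤ 7
`hits` takes the values: 0 → 1 → 2

Answer: 2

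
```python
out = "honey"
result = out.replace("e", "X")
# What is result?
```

Trace:
`out = "honey"` → out = 'honey'
`result = out.replace("e", "X")` → result = 'honXy'
So result = 'honXy'

Answer: 'honXy'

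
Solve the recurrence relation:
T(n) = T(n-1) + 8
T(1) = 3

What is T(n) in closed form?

Unrolling: T(n) = T(1) + 8·(n-1) = 3 + 8(n-1) = 8n - 5.

Answer: T(n) = 8n - 5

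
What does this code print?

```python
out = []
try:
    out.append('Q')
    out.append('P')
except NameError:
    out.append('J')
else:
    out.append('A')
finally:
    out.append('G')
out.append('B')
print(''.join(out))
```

Execution trace: 'Q' (try body) → 'P' (try body, no exception) → 'A' (else) → 'G' (finally) → 'B' (after the try/except). Output: QPAGB

Answer: QPAGB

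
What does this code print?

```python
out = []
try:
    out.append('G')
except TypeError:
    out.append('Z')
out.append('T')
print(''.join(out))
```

Execution trace: 'G' (try body, no exception) → 'T' (after the try/except). Output: GT

Answer: GT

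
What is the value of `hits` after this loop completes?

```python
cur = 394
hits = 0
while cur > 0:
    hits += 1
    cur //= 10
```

Count digits by repeated division by 10
`hits` takes the values: 0 → 1 → 2 → 3

Answer: 3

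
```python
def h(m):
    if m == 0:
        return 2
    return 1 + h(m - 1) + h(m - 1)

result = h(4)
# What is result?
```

h(m) = 1 + 2·h(m-1), h(0)=2. Closed form: (2+1)·2^4 - 1 = 47.

Answer: 47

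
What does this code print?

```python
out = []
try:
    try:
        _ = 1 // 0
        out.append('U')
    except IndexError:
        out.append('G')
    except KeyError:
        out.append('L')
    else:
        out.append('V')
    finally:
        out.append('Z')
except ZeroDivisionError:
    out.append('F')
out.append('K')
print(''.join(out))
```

Execution trace: 'Z' (finally) → 'F' (outer except ZeroDivisionError) → 'K' (after the try/except). Output: ZFK

Answer: ZFK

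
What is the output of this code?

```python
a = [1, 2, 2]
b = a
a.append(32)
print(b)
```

Key concept: basic list aliasing.
Step by step:
`a = [1, 2, 2]` → a = [1, 2, 2]
`b = a` → b = [1, 2, 2] (same object as a)
`a.append(32)` → a = [1, 2, 2, 32] (same object as b); b = [1, 2, 2, 32] (same object as a)
`print(b)` → prints [1, 2, 2, 32]

Answer: [1, 2, 2, 32]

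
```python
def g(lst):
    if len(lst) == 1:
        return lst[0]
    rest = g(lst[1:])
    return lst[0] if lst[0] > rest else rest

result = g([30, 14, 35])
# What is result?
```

Recursive max over [30, 14, 35] = 35

Answer: 35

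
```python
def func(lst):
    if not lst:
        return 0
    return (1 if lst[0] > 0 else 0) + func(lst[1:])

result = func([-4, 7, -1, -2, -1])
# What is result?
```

Count of positive elements in [-4, 7, -1, -2, -1] = 1

Answer: 1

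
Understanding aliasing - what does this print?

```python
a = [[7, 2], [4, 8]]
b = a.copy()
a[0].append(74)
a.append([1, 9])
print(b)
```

Key concept: shallow copy with nested lists.
Step by step:
`a = [[7, 2], [4, 8]]` → a = [[7, 2], [4, 8]]
`b = a.copy()` → b = [[7, 2], [4, 8]]
`a[0].append(74)` → a = [[7, 2, 74], [4, 8]]; b = [[7, 2, 74], [4, 8]]
`a.append([1, 9])` → a = [[7, 2, 74], [4, 8], [1, 9]]
`print(b)` → prints [[7, 2, 74], [4, 8]]

Answer: [[7, 2, 74], [4, 8]]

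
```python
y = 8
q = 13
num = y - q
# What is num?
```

Trace:
`y = 8` → y = 8
`q = 13` → q = 13
`num = y - q` → num = -5
So num = -5

Answer: -5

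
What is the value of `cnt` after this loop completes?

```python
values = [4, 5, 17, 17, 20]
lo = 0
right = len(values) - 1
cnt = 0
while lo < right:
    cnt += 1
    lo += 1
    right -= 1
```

Iterations until pointers meet (list length 5)
`cnt` takes the values: 0 → 1 → 2

Answer: 2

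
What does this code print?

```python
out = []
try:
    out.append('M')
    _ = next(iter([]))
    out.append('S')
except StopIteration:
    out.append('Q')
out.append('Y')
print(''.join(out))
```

Execution trace: 'M' (try body) → 'Q' (except StopIteration) → 'Y' (after the try/except). Output: MQY

Answer: MQY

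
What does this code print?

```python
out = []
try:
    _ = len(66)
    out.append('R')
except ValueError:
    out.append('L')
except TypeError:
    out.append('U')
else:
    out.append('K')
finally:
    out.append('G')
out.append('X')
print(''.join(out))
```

Execution trace: 'U' (except TypeError) → 'G' (finally) → 'X' (after the try/except). Output: UGX

Answer: UGX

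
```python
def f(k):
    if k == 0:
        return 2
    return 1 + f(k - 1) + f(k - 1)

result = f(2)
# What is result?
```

f(k) = 1 + 2·f(k-1), f(0)=2. Closed form: (2+1)·2^2 - 1 = 11.

Answer: 11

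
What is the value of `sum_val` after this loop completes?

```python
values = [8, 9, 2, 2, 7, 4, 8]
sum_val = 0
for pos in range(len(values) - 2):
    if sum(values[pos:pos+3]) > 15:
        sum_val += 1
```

Count windows with sum > 15
`sum_val` takes the values: 0 → 1 → 2

Answer: 2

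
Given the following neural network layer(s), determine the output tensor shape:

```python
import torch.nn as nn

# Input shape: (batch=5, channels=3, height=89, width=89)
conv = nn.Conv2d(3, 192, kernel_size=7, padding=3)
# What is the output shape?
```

Input: (5, 3, 89, 89) -> Output: (5, 192, 89, 89)

Answer: (5, 192, 89, 89)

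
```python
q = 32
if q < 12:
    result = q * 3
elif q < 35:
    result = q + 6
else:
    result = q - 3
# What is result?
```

Trace:
`q = 32` → q = 32
`if q < 12: ...` → q < 12 is False, q < 35 is True → result = 38
So result = 38

Answer: 38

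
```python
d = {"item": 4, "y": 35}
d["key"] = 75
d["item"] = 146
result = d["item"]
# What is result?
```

Trace:
`d = {"item": 4, "y": 35}` → d = {'item': 4, 'y': 35}
`d["key"] = 75` → d = {'item': 4, 'y': 35, 'key': 75}
`d["item"] = 146` → d = {'item': 146, 'y': 35, 'key': 75}
`result = d["item"]` → result = 146
So result = 146

Answer: 146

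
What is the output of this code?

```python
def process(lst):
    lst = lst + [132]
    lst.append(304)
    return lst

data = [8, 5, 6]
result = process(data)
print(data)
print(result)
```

Key concept: rebinding parameter vs mutation.
Step by step:
`data = [8, 5, 6]` → data = [8, 5, 6]
`result = process(data)` → result = [8, 5, 6, 132, 304]
`print(data)` → prints [8, 5, 6]
`print(result)` → prints [8, 5, 6, 132, 304]

Answer:
[8, 5, 6]
[8, 5, 6, 132, 304]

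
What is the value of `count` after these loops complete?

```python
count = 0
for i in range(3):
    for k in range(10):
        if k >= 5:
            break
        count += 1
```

Inner breaks at 5, outer runs 3 times
`count` takes the values: 0 → 1 → 2 → 3 → 4 → 5 → 6 → 7 → 8 → 9 → 10 → 11 → 12 → 13 → 14 → 15

Answer: 15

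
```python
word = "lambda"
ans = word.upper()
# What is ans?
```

Trace:
`word = "lambda"` → word = 'lambda'
`ans = word.upper()` → ans = 'LAMBDA'
So ans = 'LAMBDA'

Answer: 'LAMBDA'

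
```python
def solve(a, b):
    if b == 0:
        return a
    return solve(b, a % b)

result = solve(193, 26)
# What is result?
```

solve(193, 26) -> solve(26, 11) -> solve(11, 4) -> solve(4, 3) -> solve(3, 1) -> solve(1, 0) -> 1

Answer: 1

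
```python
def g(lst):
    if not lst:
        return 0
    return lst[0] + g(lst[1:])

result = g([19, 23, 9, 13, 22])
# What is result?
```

19 + 23 + 9 + 13 + 22 + 0 = 86

Answer: 86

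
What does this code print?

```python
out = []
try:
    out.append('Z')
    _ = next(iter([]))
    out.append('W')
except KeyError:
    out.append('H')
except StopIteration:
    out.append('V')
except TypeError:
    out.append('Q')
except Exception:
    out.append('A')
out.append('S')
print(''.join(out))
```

Execution trace: 'Z' (try body) → 'V' (except StopIteration) → 'S' (after the try/except). Output: ZVS

Answer: ZVS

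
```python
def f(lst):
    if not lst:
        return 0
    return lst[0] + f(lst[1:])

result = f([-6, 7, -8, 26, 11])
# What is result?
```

(-6) + 7 + (-8) + 26 + 11 + 0 = 30

Answer: 30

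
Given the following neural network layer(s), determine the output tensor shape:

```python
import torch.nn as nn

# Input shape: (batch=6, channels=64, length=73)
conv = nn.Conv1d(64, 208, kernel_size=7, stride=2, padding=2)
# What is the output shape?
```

Input: (6, 64, 73) -> Output: (6, 208, 36)

Answer: (6, 208, 36)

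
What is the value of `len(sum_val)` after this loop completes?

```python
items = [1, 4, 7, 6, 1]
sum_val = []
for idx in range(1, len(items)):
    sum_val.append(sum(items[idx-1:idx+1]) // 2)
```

Number of 2-element averages
`sum_val` takes the values: [] → [2] → [2, 5] → [2, 5, 6] → [2, 5, 6, 3]
So `len(sum_val)` = 4

Answer: 4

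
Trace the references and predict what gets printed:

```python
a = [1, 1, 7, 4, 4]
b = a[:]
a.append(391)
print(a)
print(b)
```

Key concept: slice [:] creates copy.
Step by step:
`a = [1, 1, 7, 4, 4]` → a = [1, 1, 7, 4, 4]
`b = a[:]` → b = [1, 1, 7, 4, 4]
`a.append(391)` → a = [1, 1, 7, 4, 4, 391]
`print(a)` → prints [1, 1, 7, 4, 4, 391]
`print(b)` → prints [1, 1, 7, 4, 4]

Answer:
[1, 1, 7, 4, 4, 391]
[1, 1, 7, 4, 4]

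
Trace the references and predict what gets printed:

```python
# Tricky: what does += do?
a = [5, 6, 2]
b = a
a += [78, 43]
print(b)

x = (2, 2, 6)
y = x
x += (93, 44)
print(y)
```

Key concept: += behavior differs for mutable vs immutable.
Step by step:
`a = [5, 6, 2]` → a = [5, 6, 2]
`b = a` → b = [5, 6, 2] (same object as a)
`a += [78, 43]` → a = [5, 6, 2, 78, 43] (same object as b); b = [5, 6, 2, 78, 43] (same object as a)
`print(b)` → prints [5, 6, 2, 78, 43]
`x = (2, 2, 6)` → x = (2, 2, 6)
`y = x` → y = (2, 2, 6)
`x += (93, 44)` → x = (2, 2, 6, 93, 44)
`print(y)` → prints (2, 2, 6)

Answer:
[5, 6, 2, 78, 43]
(2, 2, 6)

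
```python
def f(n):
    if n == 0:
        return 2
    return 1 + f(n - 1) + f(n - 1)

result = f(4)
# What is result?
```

f(n) = 1 + 2·f(n-1), f(0)=2. Closed form: (2+1)·2^4 - 1 = 47.

Answer: 47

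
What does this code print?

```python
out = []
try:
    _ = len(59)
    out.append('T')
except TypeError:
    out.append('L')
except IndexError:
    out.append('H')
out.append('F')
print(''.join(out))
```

Execution trace: 'L' (except TypeError) → 'F' (after the try/except). Output: LF

Answer: LF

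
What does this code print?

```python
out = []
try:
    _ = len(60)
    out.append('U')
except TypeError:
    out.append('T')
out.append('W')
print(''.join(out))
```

Execution trace: 'T' (except TypeError) → 'W' (after the try/except). Output: TW

Answer: TW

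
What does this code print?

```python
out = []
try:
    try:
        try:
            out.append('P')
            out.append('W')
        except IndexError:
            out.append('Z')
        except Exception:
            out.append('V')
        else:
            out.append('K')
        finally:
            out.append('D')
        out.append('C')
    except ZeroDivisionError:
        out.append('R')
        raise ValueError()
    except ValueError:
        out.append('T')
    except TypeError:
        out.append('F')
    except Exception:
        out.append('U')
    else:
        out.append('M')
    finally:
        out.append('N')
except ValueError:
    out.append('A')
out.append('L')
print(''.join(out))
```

Execution trace: 'P' (inner try body) → 'W' (inner try body, no exception) → 'K' (inner else) → 'D' (inner finally) → 'C' (try body, no exception) → 'M' (else) → 'N' (finally) → 'L' (after the try/except). Output: PWKDCMNL

Answer: PWKDCMNL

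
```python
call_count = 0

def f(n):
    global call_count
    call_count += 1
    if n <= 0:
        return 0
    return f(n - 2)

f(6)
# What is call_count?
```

Linear recursion stepping by 2: 4 calls from n=6 down to ≤0.

Answer: 4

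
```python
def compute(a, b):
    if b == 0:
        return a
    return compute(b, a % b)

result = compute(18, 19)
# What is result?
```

compute(18, 19) -> compute(19, 18) -> compute(18, 1) -> compute(1, 0) -> 1

Answer: 1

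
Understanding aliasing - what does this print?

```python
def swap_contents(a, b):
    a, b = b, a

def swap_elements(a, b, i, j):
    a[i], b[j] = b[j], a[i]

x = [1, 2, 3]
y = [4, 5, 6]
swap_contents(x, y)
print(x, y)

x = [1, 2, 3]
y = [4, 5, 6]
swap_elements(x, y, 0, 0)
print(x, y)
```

Key concept: parameter rebinding vs mutation.
Step by step:
`x = [1, 2, 3]` → x = [1, 2, 3]
`y = [4, 5, 6]` → y = [4, 5, 6]
`swap_contents(x, y)` → no visible change to tracked variables
`print(x, y)` → prints [1, 2, 3] [4, 5, 6]
`x = [1, 2, 3]` → x = [1, 2, 3]
`y = [4, 5, 6]` → y = [4, 5, 6]
`swap_elements(x, y, 0, 0)` → x = [4, 2, 3]; y = [1, 5, 6]
`print(x, y)` → prints [4, 2, 3] [1, 5, 6]

Answer:
[1, 2, 3] [4, 5, 6]
[4, 2, 3] [1, 5, 6]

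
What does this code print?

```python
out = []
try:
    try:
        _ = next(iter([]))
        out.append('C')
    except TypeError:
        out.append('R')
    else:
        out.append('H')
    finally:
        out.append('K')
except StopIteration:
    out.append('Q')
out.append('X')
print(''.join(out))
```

Execution trace: 'K' (finally) → 'Q' (outer except StopIteration) → 'X' (after the try/except). Output: KQX

Answer: KQX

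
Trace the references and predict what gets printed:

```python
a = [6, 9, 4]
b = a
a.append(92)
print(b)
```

Key concept: basic list aliasing.
Step by step:
`a = [6, 9, 4]` → a = [6, 9, 4]
`b = a` → b = [6, 9, 4] (same object as a)
`a.append(92)` → a = [6, 9, 4, 92] (same object as b); b = [6, 9, 4, 92] (same object as a)
`print(b)` → prints [6, 9, 4, 92]

Answer: [6, 9, 4, 92]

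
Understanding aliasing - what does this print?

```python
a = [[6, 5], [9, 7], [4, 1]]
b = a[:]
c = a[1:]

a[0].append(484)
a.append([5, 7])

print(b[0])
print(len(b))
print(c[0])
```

Key concept: slice with nested mutation.
Step by step:
`a = [[6, 5], [9, 7], [4, 1]]` → a = [[6, 5], [9, 7], [4, 1]]
`b = a[:]` → b = [[6, 5], [9, 7], [4, 1]]
`c = a[1:]` → c = [[9, 7], [4, 1]]
`a[0].append(484)` → a = [[6, 5, 484], [9, 7], [4, 1]]; b = [[6, 5, 484], [9, 7], [4, 1]]
`a.append([5, 7])` → a = [[6, 5, 484], [9, 7], [4, 1], [5, 7]]
`print(b[0])` → prints [6, 5, 484]
`print(len(b))` → prints 3
`print(c[0])` → prints [9, 7]

Answer:
[6, 5, 484]
3
[9, 7]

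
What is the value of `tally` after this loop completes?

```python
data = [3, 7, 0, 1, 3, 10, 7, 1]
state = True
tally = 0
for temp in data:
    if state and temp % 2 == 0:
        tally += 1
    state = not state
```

Count even values at even positions
`tally` takes the values: 0 → 1

Answer: 1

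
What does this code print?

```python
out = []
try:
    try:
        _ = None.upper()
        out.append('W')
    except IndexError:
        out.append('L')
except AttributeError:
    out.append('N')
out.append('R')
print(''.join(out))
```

Execution trace: 'N' (outer except AttributeError) → 'R' (after the try/except). Output: NR

Answer: NR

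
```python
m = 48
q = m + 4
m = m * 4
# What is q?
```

Trace:
`m = 48` → m = 48
`q = m + 4` → q = 52
`m = m * 4` → m = 192
So q = 52

Answer: 52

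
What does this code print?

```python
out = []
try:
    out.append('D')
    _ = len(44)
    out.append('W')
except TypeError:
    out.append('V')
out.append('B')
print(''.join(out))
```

Execution trace: 'D' (try body) → 'V' (except TypeError) → 'B' (after the try/except). Output: DVB

Answer: DVB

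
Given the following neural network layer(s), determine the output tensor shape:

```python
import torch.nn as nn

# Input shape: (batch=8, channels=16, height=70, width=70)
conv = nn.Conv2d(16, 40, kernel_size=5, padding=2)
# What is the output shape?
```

Input: (8, 16, 70, 70) -> Output: (8, 40, 70, 70)

Answer: (8, 40, 70, 70)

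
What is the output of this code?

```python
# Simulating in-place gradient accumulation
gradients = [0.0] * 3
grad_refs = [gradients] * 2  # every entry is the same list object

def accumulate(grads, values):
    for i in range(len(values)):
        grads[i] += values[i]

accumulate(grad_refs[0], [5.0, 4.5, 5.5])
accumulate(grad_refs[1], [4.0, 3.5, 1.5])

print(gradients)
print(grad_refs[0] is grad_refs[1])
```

Key concept: gradient accumulation aliasing.
Step by step:
`gradients = [0.0] * 3` → gradients = [0.0, 0.0, 0.0]
`grad_refs = [gradients] * 2` → grad_refs = [[0.0, 0.0, 0.0], [0.0, 0.0, 0.0]]
`accumulate(grad_refs[0], [5.0, 4.5, 5.5])` → gradients = [5.0, 4.5, 5.5]; grad_refs = [[5.0, 4.5, 5.5], [5.0, 4.5, 5.5]]
`accumulate(grad_refs[1], [4.0, 3.5, 1.5])` → gradients = [9.0, 8.0, 7.0]; grad_refs = [[9.0, 8.0, 7.0], [9.0, 8.0, 7.0]]
`print(gradients)` → prints [9.0, 8.0, 7.0]
`print(grad_refs[0] is grad_refs[1])` → prints True

Answer:
[9.0, 8.0, 7.0]
True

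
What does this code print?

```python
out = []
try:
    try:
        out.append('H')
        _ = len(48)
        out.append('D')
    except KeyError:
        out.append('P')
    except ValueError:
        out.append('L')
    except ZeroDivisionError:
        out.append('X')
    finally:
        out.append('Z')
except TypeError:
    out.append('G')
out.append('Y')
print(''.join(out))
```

Execution trace: 'H' (try body) → 'Z' (finally) → 'G' (outer except TypeError) → 'Y' (after the try/except). Output: HZGY

Answer: HZGY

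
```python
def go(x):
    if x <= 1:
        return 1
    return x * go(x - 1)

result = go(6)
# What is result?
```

go(6) = 6 * 5 * 4 * 3 * 2 * 1 = 720

Answer: 720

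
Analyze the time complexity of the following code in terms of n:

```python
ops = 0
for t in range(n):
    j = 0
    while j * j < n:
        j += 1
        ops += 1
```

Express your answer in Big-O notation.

Each loop level contributes: n × √n. Multiplying the contributions gives O(n√n).

Answer: O(n√n)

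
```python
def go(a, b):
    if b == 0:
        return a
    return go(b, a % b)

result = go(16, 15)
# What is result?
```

go(16, 15) -> go(15, 1) -> go(1, 0) -> 1

Answer: 1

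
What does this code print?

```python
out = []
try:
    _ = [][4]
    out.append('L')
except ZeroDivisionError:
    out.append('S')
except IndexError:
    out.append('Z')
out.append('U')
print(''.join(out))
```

Execution trace: 'Z' (except IndexError) → 'U' (after the try/except). Output: ZU

Answer: ZU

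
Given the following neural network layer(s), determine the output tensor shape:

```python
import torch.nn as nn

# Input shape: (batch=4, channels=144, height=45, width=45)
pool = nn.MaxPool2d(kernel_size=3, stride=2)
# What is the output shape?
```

Input: (4, 144, 45, 45) -> Output: (4, 144, 22, 22)

Answer: (4, 144, 22, 22)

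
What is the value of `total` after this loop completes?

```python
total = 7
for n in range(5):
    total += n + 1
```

Start at 7, add 1 to 5 = 22
`total` takes the values: 7 → 8 → 10 → 13 → 17 → 22

Answer: 22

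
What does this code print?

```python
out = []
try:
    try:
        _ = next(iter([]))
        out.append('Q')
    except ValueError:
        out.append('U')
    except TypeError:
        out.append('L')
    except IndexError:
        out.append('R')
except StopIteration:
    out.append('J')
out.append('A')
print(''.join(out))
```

Execution trace: 'J' (outer except StopIteration) → 'A' (after the try/except). Output: JA

Answer: JA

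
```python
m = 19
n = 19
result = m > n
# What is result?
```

Trace:
`m = 19` → m = 19
`n = 19` → n = 19
`result = m > n` → result = False
So result = False

Answer: False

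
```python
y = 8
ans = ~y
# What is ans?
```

Trace:
`y = 8` → y = 8
`ans = ~y` → ans = -9
So ans = -9

Answer: -9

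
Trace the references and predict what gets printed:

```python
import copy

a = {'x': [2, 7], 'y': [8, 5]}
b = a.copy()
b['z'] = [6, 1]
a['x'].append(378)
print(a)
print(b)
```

Key concept: shallow copy of dict with mutable values.
Step by step:
`a = {'x': [2, 7], 'y': [8, 5]}` → a = {'x': [2, 7], 'y': [8, 5]}
`b = a.copy()` → b = {'x': [2, 7], 'y': [8, 5]}
`b['z'] = [6, 1]` → b = {'x': [2, 7], 'y': [8, 5], 'z': [6, 1]}
`a['x'].append(378)` → a = {'x': [2, 7, 378], 'y': [8, 5]}; b = {'x': [2, 7, 378], 'y': [8, 5], 'z': [6, 1]}
`print(a)` → prints {'x': [2, 7, 378], 'y': [8, 5]}
`print(b)` → prints {'x': [2, 7, 378], 'y': [8, 5], 'z': [6, 1]}

Answer:
{'x': [2, 7, 378], 'y': [8, 5]}
{'x': [2, 7, 378], 'y': [8, 5], 'z': [6, 1]}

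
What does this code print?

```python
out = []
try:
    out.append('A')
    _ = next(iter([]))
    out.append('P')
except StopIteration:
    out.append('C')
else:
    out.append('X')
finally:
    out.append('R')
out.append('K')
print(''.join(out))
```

Execution trace: 'A' (try body) → 'C' (except StopIteration) → 'R' (finally) → 'K' (after the try/except). Output: ACRK

Answer: ACRK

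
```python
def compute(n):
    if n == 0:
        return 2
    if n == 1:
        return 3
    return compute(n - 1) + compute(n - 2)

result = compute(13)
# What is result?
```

Build up from base cases: compute(0)=2, compute(1)=3, compute(2)=5, compute(3)=8, compute(4)=13, compute(5)=21, compute(6)=34, ..., compute(13)=987

Answer: 987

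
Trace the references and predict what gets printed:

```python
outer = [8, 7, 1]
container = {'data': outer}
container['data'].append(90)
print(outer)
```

Key concept: dict holds reference to list.
Step by step:
`outer = [8, 7, 1]` → outer = [8, 7, 1]
`container = {'data': outer}` → container = {'data': [8, 7, 1]}
`container['data'].append(90)` → outer = [8, 7, 1, 90]; container = {'data': [8, 7, 1, 90]}
`print(outer)` → prints [8, 7, 1, 90]

Answer: [8, 7, 1, 90]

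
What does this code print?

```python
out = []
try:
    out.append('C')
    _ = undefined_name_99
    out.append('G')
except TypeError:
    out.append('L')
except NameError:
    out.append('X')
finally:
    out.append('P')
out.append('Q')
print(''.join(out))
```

Execution trace: 'C' (try body) → 'X' (except NameError) → 'P' (finally) → 'Q' (after the try/except). Output: CXPQ

Answer: CXPQ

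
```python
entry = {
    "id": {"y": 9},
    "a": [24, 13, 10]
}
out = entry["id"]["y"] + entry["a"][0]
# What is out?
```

Trace:
`entry = { ...` → entry = {'id': {'y': 9}, 'a': [24, 13, 10]}
`out = entry["id"]["y"] + entry["a"][0]` → out = 33
So out = 33

Answer: 33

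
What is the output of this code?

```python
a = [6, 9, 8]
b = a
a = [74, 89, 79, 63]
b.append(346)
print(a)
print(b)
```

Key concept: rebinding vs mutation: a is rebound to a new list, b still points at the original.
Step by step:
`a = [6, 9, 8]` → a = [6, 9, 8]
`b = a` → b = [6, 9, 8] (same object as a)
`a = [74, 89, 79, 63]` → a = [74, 89, 79, 63]
`b.append(346)` → b = [6, 9, 8, 346]
`print(a)` → prints [74, 89, 79, 63]
`print(b)` → prints [6, 9, 8, 346]

Answer:
[74, 89, 79, 63]
[6, 9, 8, 346]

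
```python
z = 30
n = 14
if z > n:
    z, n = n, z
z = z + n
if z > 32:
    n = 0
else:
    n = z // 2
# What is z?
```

Trace:
`z = 30` → z = 30
`n = 14` → n = 14
`if z > n: ...` → z > n is True → z = 14; n = 30
`z = z + n` → z = 44
`if z > 32: ...` → z > 32 is True → n = 0
So z = 44

Answer: 44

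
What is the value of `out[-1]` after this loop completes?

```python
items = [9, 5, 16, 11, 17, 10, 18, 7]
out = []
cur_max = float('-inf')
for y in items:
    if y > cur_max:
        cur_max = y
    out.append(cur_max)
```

Running max ends at 18
`out` takes the values: [] → [9] → [9, 9] → [9, 9, 16] → [9, 9, 16, 16] → [9, 9, 16, 16, 17] → [9, 9, 16, 16, 17, 17] → [9, 9, 16, 16, 17, 17, 18] → [9, 9, 16, 16, 17, 17, 18, 18]
So `out[-1]` = 18

Answer: 18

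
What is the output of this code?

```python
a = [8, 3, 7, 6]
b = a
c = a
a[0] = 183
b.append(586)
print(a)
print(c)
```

Key concept: multiple aliases.
Step by step:
`a = [8, 3, 7, 6]` → a = [8, 3, 7, 6]
`b = a` → b = [8, 3, 7, 6] (same object as a)
`c = a` → c = [8, 3, 7, 6] (same object as a, b)
`a[0] = 183` → a = [183, 3, 7, 6] (same object as b, c); b = [183, 3, 7, 6] (same object as a, c); c = [183, 3, 7, 6] (same object as a, b)
`b.append(586)` → a = [183, 3, 7, 6, 586] (same object as b, c); b = [183, 3, 7, 6, 586] (same object as a, c); c = [183, 3, 7, 6, 586] (same object as a, b)
`print(a)` → prints [183, 3, 7, 6, 586]
`print(c)` → prints [183, 3, 7, 6, 586]

Answer:
[183, 3, 7, 6, 586]
[183, 3, 7, 6, 586]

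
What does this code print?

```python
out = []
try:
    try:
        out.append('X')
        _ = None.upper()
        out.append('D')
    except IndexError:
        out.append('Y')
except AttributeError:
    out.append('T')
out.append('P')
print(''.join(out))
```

Execution trace: 'X' (try body) → 'T' (outer except AttributeError) → 'P' (after the try/except). Output: XTP

Answer: XTP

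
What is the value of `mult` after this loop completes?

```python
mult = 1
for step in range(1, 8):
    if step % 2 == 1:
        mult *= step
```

Product of odd numbers 1 to 7
`mult` takes the values: 1 → 3 → 15 → 105

Answer: 105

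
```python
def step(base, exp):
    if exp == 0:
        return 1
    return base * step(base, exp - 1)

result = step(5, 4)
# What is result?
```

step(5, 4) = 5 * 5 * 5 * 5 = 625

Answer: 625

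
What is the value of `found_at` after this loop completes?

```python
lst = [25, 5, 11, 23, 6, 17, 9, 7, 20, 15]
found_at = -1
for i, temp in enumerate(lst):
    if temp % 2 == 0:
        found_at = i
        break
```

First even number index in [25, 5, 11, 23, 6, 17, 9, 7, 20, 15]
`found_at` takes the values: -1 → 4

Answer: 4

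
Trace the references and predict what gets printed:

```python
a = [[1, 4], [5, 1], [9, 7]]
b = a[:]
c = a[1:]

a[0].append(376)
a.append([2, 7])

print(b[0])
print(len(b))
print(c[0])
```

Key concept: slice with nested mutation.
Step by step:
`a = [[1, 4], [5, 1], [9, 7]]` → a = [[1, 4], [5, 1], [9, 7]]
`b = a[:]` → b = [[1, 4], [5, 1], [9, 7]]
`c = a[1:]` → c = [[5, 1], [9, 7]]
`a[0].append(376)` → a = [[1, 4, 376], [5, 1], [9, 7]]; b = [[1, 4, 376], [5, 1], [9, 7]]
`a.append([2, 7])` → a = [[1, 4, 376], [5, 1], [9, 7], [2, 7]]
`print(b[0])` → prints [1, 4, 376]
`print(len(b))` → prints 3
`print(c[0])` → prints [5, 1]

Answer:
[1, 4, 376]
3
[5, 1]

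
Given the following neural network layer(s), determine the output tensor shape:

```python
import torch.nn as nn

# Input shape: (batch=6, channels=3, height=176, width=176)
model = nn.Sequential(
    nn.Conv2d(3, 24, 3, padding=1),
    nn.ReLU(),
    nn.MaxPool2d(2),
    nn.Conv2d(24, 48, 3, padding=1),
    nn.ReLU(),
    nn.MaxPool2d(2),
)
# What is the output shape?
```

Input: (6, 3, 176, 176) -> after first Conv2d: (6, 24, 176, 176) -> after first MaxPool2d: (6, 24, 88, 88) -> after second Conv2d: (6, 48, 88, 88) -> Output: (6, 48, 44, 44)

Answer: (6, 48, 44, 44)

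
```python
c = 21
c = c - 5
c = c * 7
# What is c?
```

Trace:
`c = 21` → c = 21
`c = c - 5` → c = 16
`c = c * 7` → c = 112
So c = 112

Answer: 112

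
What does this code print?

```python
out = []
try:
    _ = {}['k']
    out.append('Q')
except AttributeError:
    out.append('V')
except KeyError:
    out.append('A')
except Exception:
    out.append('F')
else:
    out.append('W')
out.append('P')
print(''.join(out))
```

Execution trace: 'A' (except KeyError) → 'P' (after the try/except). Output: AP

Answer: AP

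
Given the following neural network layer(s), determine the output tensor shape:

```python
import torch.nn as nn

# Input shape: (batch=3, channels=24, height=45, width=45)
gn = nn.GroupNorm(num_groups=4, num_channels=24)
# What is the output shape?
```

Input: (3, 24, 45, 45) -> Output: (3, 24, 45, 45)

Answer: (3, 24, 45, 45)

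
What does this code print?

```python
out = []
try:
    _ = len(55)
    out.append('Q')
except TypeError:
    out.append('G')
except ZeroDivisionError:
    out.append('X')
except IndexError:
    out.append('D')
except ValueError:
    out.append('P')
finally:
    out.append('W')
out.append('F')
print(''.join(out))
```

Execution trace: 'G' (except TypeError) → 'W' (finally) → 'F' (after the try/except). Output: GWF

Answer: GWF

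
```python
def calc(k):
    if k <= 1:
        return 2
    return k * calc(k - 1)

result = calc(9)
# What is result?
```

calc(9) = 9 * 8 * 7 * 6 * 5 * 4 * 3 * 2 * 2 = 725760

Answer: 725760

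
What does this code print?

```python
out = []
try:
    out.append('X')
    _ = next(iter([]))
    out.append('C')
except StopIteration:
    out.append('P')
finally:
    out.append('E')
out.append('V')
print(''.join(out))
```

Execution trace: 'X' (try body) → 'P' (except StopIteration) → 'E' (finally) → 'V' (after the try/except). Output: XPEV

Answer: XPEV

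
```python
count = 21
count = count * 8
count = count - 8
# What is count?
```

Trace:
`count = 21` → count = 21
`count = count * 8` → count = 168
`count = count - 8` → count = 160
So count = 160

Answer: 160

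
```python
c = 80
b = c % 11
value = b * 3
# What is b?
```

Trace:
`c = 80` → c = 80
`b = c % 11` → b = 3
`value = b * 3` → value = 9
So b = 3

Answer: 3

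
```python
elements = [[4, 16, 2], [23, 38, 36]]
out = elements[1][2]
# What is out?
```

Trace:
`elements = [[4, 16, 2], [23, 38, 36]]` → elements = [[4, 16, 2], [23, 38, 36]]
`out = elements[1][2]` → out = 36
So out = 36

Answer: 36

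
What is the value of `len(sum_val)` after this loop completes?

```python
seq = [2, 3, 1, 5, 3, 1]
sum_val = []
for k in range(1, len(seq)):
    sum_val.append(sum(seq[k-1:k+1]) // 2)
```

Number of 2-element averages
`sum_val` takes the values: [] → [2] → [2, 2] → [2, 2, 3] → [2, 2, 3, 4] → [2, 2, 3, 4, 2]
So `len(sum_val)` = 5

Answer: 5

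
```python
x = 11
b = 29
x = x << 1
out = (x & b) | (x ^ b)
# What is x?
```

Trace:
`x = 11` → x = 11
`b = 29` → b = 29
`x = x << 1` → x = 22
`out = (x & b) | (x ^ b)` → out = 31
So x = 22

Answer: 22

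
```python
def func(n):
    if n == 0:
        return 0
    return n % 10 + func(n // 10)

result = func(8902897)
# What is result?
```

Sum of digits of 8902897: 7 + 9 + 8 + 2 + 0 + 9 + 8 = 43

Answer: 43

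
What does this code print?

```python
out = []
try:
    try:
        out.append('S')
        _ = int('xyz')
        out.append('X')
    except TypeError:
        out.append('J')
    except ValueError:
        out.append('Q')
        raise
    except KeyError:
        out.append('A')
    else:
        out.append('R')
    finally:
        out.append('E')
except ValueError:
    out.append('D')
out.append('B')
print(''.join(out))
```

Execution trace: 'S' (inner try body) → 'Q' (inner except ValueError) → 'E' (inner finally) → 'D' (outer except ValueError) → 'B' (after the try/except). Output: SQEDB

Answer: SQEDB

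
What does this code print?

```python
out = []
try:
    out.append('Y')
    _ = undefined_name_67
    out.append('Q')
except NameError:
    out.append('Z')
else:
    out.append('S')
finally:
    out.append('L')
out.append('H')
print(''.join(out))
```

Execution trace: 'Y' (try body) → 'Z' (except NameError) → 'L' (finally) → 'H' (after the try/except). Output: YZLH

Answer: YZLH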